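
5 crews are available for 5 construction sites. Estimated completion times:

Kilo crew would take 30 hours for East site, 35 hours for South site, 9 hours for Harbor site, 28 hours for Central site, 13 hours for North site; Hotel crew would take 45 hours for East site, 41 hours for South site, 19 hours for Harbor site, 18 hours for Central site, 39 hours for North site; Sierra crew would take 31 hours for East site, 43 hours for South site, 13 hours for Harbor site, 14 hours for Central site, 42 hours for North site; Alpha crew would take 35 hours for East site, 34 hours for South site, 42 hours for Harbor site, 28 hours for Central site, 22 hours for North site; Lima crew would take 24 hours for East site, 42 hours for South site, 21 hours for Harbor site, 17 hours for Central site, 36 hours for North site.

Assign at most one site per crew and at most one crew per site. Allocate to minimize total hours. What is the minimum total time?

This is a one-to-one assignment (minimum-cost bipartite matching).
Optimal: Kilo crew→North site (13 hours), Hotel crew→Central site (18 hours), Sierra crew→Harbor site (13 hours), Alpha crew→South site (34 hours), Lima crew→East site (24 hours) — total 13+18+13+34+24 = 102 hours.
Row-greedy (each crew in turn takes its cheapest remaining site) gives 122 hours, worse by 20.
Next-best assignment: Kilo crew→North site, Hotel crew→Harbor site, Sierra crew→Central site, Alpha crew→South site, Lima crew→East site = 104 hours.

Min total: 102 hours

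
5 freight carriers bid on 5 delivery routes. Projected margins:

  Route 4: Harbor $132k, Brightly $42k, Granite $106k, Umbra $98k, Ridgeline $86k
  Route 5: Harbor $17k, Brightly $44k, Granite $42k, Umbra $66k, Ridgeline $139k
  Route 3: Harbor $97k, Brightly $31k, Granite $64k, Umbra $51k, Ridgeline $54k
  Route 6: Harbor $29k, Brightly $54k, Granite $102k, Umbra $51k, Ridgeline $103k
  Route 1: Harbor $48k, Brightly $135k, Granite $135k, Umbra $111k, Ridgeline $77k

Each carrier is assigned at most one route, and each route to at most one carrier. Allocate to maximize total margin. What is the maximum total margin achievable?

Maximum total: $571k

Optimal: Harbor→Route 3 ($97k), Brightly→Route 1 ($135k), Granite→Route 6 ($102k), Umbra→Route 4 ($98k), Ridgeline→Route 5 ($139k) — total 97+135+102+98+139 = $571k.
Column-greedy (each route in turn goes to its best remaining carrier) gives $500k, worse by 71.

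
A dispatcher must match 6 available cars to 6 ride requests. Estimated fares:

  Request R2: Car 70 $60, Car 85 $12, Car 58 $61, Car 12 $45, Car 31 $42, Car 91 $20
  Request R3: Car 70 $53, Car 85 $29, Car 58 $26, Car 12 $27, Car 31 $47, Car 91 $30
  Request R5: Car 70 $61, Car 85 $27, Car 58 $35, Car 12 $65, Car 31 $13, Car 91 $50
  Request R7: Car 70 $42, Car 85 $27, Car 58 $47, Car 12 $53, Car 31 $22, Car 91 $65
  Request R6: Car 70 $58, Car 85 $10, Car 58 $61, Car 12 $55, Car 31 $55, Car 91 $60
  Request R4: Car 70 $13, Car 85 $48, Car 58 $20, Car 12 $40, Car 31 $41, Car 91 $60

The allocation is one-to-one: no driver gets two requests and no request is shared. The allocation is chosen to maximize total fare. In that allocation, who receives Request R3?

Car 70 receives Request R3.

Optimal: Car 70→Request R3 ($53), Car 85→Request R4 ($48), Car 58→Request R2 ($61), Car 12→Request R5 ($65), Car 31→Request R6 ($55), Car 91→Request R7 ($65) — total 53+48+61+65+55+65 = $347.
Max-entry greedy (repeatedly take the single best remaining cell) gives $344, worse by 3.
Car 70's own top request is Request R5 ($61), but forcing Car 70→Request R5 and reassigning the rest optimally gives only $337 — worse by 10.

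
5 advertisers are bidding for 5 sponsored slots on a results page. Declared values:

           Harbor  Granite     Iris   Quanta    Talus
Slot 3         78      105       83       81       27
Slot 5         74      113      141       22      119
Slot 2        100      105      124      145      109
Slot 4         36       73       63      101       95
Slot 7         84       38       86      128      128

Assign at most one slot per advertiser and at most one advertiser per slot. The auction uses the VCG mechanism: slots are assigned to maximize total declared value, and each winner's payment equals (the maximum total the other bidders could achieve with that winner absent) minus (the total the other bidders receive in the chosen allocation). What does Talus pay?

Talus pays $28.

Efficient allocation: Harbor→Slot 2 ($100), Granite→Slot 3 ($105), Iris→Slot 5 ($141), Quanta→Slot 4 ($101), Talus→Slot 7 ($128); total welfare W = $575.
Talus receives Slot 7 at value $128, so the others get W − 128 = $447.
Without Talus: best allocation of the remaining 4 bidders over all 5 slots is Harbor→Slot 7 ($84), Granite→Slot 3 ($105), Iris→Slot 5 ($141), Quanta→Slot 2 ($145), total $475.
VCG payment = (others' best without Talus) − (others' welfare with Talus) = 475 − 447 = $28.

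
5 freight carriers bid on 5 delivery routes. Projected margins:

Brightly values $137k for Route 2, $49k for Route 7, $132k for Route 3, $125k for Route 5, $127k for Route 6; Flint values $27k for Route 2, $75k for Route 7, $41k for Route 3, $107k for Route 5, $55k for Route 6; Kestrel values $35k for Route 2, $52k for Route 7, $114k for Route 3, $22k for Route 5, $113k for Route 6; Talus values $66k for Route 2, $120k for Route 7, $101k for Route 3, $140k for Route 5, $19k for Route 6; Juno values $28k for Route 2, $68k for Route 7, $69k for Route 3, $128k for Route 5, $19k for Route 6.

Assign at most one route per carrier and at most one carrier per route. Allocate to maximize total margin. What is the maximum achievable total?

Optimal: Brightly→Route 2 ($137k), Flint→Route 7 ($75k), Kestrel→Route 6 ($113k), Talus→Route 3 ($101k), Juno→Route 5 ($128k) — total 137+75+113+101+128 = $554k.
Max-entry greedy (repeatedly take the single best remaining cell) gives $485k, worse by 69.

Maximum total: $554k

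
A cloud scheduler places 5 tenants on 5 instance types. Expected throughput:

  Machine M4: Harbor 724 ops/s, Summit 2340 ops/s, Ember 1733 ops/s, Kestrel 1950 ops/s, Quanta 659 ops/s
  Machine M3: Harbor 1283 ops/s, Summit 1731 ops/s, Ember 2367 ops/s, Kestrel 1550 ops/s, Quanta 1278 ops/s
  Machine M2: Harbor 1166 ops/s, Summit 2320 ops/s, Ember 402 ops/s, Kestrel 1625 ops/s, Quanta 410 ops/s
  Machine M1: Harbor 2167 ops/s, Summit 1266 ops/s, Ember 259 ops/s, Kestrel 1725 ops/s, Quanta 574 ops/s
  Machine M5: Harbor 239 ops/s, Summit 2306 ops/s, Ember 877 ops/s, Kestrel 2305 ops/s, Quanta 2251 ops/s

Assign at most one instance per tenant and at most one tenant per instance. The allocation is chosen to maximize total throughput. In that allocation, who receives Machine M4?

Treat this as an assignment problem: match each tenant to one instance.
Optimal: Harbor→Machine M1 (2167 ops/s), Summit→Machine M2 (2320 ops/s), Ember→Machine M3 (2367 ops/s), Kestrel→Machine M4 (1950 ops/s), Quanta→Machine M5 (2251 ops/s) — total 2167+2320+2367+1950+2251 = 11055 ops/s.
Next-best assignment: Harbor→Machine M1, Summit→Machine M4, Ember→Machine M3, Kestrel→Machine M2, Quanta→Machine M5 = 10750 ops/s.
Swapping Quanta↔Ember (Quanta→Machine M3 1278 ops/s, Ember→Machine M5 877 ops/s) loses 2463.
Kestrel's own top instance is Machine M5 (2305 ops/s), but forcing Kestrel→Machine M5 and reassigning the rest optimally gives only 9818 ops/s — worse by 1237.

Kestrel receives Machine M4.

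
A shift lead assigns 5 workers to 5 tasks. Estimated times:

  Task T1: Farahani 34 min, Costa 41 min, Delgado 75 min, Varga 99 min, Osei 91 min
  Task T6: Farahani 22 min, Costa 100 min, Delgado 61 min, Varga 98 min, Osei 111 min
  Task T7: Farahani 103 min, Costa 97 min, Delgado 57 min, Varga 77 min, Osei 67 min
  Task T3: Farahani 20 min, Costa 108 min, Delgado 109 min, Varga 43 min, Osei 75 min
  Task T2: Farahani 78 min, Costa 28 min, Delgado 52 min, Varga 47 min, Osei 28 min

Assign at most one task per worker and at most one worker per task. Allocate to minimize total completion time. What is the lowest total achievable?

Optimal: Farahani→Task T6 (22 min), Costa→Task T1 (41 min), Delgado→Task T7 (57 min), Varga→Task T3 (43 min), Osei→Task T2 (28 min) — total 22+41+57+43+28 = 191 min.
Every other assignment is strictly worse.

Minimum total: 191 min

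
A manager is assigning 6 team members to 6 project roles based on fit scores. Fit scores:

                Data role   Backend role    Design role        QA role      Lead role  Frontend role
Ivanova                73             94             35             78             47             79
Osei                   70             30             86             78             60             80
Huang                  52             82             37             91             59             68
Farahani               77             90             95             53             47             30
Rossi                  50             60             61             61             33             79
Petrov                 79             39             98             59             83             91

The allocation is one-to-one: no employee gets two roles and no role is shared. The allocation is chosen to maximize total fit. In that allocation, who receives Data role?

Optimal: Ivanova→Backend role (94 pts), Osei→Data role (70 pts), Huang→QA role (91 pts), Farahani→Design role (95 pts), Rossi→Frontend role (79 pts), Petrov→Lead role (83 pts) — total 94+70+91+95+79+83 = 512 pts.
Row-greedy (each employee in turn takes its best remaining role) gives 510 pts, worse by 2.
Swapping Ivanova↔Rossi (Ivanova→Frontend role 79 pts, Rossi→Backend role 60 pts) loses 34.
Osei's own top role is Design role (86 pts), but forcing Osei→Design role and reassigning the rest optimally gives only 510 pts — worse by 2.

Osei receives Data role.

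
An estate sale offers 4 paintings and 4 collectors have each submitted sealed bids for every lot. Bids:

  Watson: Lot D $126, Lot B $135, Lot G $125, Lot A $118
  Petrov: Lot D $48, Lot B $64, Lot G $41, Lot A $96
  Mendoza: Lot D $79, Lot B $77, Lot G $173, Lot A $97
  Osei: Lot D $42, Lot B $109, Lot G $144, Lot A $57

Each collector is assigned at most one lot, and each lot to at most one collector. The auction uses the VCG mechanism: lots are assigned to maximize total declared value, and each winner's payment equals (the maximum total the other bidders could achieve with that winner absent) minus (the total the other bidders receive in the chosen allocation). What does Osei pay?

Osei pays $9.

Efficient allocation: Watson→Lot D ($126), Petrov→Lot A ($96), Mendoza→Lot G ($173), Osei→Lot B ($109); total welfare W = $504.
Osei receives Lot B at value $109, so the others get W − 109 = $395.
Without Osei: best allocation of the remaining 3 bidders over all 4 lots is Watson→Lot B ($135), Petrov→Lot A ($96), Mendoza→Lot G ($173), total $404.
VCG payment = (others' best without Osei) − (others' welfare with Osei) = 404 − 395 = $9.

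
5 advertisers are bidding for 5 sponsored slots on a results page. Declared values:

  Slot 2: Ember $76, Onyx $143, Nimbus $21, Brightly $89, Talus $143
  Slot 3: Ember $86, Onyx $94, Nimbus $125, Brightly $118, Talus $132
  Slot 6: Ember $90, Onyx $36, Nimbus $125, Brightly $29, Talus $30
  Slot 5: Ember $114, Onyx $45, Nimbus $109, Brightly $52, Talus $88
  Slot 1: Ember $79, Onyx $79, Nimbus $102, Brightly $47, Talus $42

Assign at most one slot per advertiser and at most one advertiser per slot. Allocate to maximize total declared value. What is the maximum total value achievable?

This is a one-to-one assignment (maximum-weight bipartite matching).
Optimal: Ember→Slot 5 ($114), Onyx→Slot 1 ($79), Nimbus→Slot 6 ($125), Brightly→Slot 3 ($118), Talus→Slot 2 ($143) — total 114+79+125+118+143 = $579.
Column-greedy (each slot in turn goes to its best remaining advertiser) gives $561, worse by 18.
Checked against all permutations: $579 is optimal.

Maximum total: $579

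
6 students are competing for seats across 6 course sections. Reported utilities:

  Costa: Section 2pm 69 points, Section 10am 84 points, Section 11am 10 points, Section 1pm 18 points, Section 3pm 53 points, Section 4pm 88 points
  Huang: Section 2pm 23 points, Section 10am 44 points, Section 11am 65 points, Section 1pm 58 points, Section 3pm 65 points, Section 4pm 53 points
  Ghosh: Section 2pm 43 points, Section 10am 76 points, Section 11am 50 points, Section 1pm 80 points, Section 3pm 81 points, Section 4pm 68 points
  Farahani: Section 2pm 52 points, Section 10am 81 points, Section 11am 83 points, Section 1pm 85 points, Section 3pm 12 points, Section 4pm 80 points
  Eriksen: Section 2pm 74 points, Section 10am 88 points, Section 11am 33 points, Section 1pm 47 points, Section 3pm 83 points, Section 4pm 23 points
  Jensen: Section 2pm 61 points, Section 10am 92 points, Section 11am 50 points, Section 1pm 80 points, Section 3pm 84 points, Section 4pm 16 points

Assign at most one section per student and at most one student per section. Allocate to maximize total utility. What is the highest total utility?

Maximum total: 485 points

Optimal: Costa→Section 4pm (88 points), Huang→Section 11am (65 points), Ghosh→Section 3pm (81 points), Farahani→Section 1pm (85 points), Eriksen→Section 2pm (74 points), Jensen→Section 10am (92 points) — total 88+65+81+85+74+92 = 485 points.
Column-greedy (each section in turn goes to its best remaining student) gives 482 points, worse by 3.
Checked against all permutations: 485 points is optimal.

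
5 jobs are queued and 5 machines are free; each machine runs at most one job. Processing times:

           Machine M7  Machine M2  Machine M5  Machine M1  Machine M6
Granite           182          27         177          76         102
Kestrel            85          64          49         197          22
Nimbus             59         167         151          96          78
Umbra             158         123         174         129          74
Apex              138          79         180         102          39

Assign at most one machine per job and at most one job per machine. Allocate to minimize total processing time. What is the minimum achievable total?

Minimum total: 303 min

Optimal: Granite→Machine M2 (27 min), Kestrel→Machine M5 (49 min), Nimbus→Machine M7 (59 min), Umbra→Machine M1 (129 min), Apex→Machine M6 (39 min) — total 27+49+59+129+39 = 303 min.
Row-greedy (each job in turn takes its cheapest remaining machine) gives 417 min, worse by 114.
Checked against all permutations: 303 min is optimal.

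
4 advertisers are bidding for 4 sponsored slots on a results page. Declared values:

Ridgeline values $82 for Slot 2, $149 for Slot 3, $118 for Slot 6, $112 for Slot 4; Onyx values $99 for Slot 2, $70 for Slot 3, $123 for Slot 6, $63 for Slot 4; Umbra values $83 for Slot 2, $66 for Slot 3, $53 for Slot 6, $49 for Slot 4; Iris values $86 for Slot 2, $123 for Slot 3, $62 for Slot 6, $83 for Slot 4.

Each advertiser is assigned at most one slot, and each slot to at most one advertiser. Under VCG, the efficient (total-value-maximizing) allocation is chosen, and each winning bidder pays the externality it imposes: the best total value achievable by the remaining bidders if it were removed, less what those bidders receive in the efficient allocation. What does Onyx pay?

Onyx pays $6.

Efficient allocation: Ridgeline→Slot 4 ($112), Onyx→Slot 6 ($123), Umbra→Slot 2 ($83), Iris→Slot 3 ($123); total welfare W = $441.
Onyx receives Slot 6 at value $123, so the others get W − 123 = $318.
Without Onyx: best allocation of the remaining 3 bidders over all 4 slots is Ridgeline→Slot 6 ($118), Umbra→Slot 2 ($83), Iris→Slot 3 ($123), total $324.
VCG payment = (others' best without Onyx) − (others' welfare with Onyx) = 324 − 318 = $6.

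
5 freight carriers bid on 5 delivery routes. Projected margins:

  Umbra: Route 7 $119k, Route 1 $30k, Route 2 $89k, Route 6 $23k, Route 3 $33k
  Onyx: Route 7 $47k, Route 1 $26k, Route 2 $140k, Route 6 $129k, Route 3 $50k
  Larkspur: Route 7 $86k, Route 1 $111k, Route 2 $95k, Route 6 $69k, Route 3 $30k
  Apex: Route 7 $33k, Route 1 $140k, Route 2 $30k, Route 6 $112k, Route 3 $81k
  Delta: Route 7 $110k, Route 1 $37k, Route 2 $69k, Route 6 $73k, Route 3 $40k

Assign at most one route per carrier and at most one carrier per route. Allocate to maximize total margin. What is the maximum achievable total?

This is the linear assignment problem.
Optimal: Umbra→Route 7 ($119k), Onyx→Route 2 ($140k), Larkspur→Route 1 ($111k), Apex→Route 3 ($81k), Delta→Route 6 ($73k) — total 119+140+111+81+73 = $524k.
Max-entry greedy (repeatedly take the single best remaining cell) gives $502k, worse by 22.
Checked against all permutations: $524k is optimal.

Maximum total: $524k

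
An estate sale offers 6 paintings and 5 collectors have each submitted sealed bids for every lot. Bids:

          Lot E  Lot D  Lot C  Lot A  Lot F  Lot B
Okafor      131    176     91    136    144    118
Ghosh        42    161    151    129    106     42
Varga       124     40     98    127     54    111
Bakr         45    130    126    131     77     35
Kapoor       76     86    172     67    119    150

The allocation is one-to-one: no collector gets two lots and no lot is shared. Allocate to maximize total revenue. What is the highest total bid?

This is the linear assignment problem.
Optimal: Okafor→Lot D ($176), Ghosh→Lot C ($151), Varga→Lot E ($124), Bakr→Lot A ($131), Kapoor→Lot B ($150) — total 176+151+124+131+150 = $732.
Column-greedy (each lot in turn goes to its best remaining collector) gives $649, worse by 83.
No other one-to-one assignment exceeds $732.

Max total: $732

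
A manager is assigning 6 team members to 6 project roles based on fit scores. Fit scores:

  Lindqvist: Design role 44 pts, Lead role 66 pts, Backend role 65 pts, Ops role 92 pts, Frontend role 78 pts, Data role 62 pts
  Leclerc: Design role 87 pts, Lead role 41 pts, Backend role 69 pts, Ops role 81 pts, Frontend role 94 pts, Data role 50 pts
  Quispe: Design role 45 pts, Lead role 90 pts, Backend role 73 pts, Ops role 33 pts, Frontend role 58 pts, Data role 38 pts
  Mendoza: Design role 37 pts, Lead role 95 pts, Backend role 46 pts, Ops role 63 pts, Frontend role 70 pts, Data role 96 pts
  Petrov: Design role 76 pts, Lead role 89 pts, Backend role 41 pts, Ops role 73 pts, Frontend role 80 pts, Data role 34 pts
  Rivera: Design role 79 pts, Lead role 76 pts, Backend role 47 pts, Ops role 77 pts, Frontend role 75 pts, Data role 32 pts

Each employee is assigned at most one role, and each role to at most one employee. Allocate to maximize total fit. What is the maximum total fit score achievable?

This is a one-to-one assignment (maximum-weight bipartite matching).
Optimal: Lindqvist→Ops role (92 pts), Leclerc→Frontend role (94 pts), Quispe→Backend role (73 pts), Mendoza→Data role (96 pts), Petrov→Lead role (89 pts), Rivera→Design role (79 pts) — total 92+94+73+96+89+79 = 523 pts.
Row-greedy (each employee in turn takes its best remaining role) gives 495 pts, worse by 28.

Max total: 523 pts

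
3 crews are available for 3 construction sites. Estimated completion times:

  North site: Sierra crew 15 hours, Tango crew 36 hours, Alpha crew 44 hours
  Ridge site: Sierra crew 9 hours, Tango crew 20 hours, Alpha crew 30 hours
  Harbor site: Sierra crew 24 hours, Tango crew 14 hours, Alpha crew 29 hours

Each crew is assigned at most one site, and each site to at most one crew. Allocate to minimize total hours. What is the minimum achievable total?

Optimal: Sierra crew→North site (15 hours), Tango crew→Harbor site (14 hours), Alpha crew→Ridge site (30 hours) — total 15+14+30 = 59 hours.
Column-greedy (each site in turn goes to its cheapest remaining crew) gives 64 hours, worse by 5.
Swapping Tango crew↔Alpha crew (Tango crew→Ridge site 20 hours, Alpha crew→Harbor site 29 hours) adds 5.

Minimum total: 59 hours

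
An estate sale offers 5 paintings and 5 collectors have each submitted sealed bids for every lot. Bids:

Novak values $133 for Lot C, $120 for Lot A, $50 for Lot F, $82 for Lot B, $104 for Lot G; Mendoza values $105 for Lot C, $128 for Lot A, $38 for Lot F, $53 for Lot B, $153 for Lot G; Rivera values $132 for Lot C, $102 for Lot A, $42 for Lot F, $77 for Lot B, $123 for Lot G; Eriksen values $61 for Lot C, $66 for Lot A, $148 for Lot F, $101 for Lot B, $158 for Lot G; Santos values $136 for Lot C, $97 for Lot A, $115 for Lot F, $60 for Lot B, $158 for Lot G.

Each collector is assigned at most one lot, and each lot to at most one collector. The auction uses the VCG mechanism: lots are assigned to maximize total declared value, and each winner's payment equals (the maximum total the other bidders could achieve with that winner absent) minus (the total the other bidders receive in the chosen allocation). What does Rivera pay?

Efficient allocation: Novak→Lot B ($82), Mendoza→Lot A ($128), Rivera→Lot C ($132), Eriksen→Lot F ($148), Santos→Lot G ($158); total welfare W = $648.
Rivera receives Lot C at value $132, so the others get W − 132 = $516.
Without Rivera: best allocation of the remaining 4 bidders over all 5 lots is Novak→Lot C ($133), Mendoza→Lot A ($128), Eriksen→Lot F ($148), Santos→Lot G ($158), total $567.
VCG payment = (others' best without Rivera) − (others' welfare with Rivera) = 567 − 516 = $51.

Rivera pays $51.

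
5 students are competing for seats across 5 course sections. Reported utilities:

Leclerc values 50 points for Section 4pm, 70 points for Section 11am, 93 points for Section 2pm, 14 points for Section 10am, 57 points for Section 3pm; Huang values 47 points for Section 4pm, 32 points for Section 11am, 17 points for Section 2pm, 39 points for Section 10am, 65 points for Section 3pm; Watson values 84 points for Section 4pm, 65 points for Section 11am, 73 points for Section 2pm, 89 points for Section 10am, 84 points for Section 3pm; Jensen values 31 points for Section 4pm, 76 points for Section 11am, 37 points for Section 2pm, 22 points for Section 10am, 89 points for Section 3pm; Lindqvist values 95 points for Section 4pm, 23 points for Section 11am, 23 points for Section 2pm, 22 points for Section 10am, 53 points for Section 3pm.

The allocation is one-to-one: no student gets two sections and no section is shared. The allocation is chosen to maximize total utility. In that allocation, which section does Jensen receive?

Optimal: Leclerc→Section 2pm (93 points), Huang→Section 3pm (65 points), Watson→Section 10am (89 points), Jensen→Section 11am (76 points), Lindqvist→Section 4pm (95 points) — total 93+65+89+76+95 = 418 points.
Max-entry greedy (repeatedly take the single best remaining cell) gives 398 points, worse by 20.
Next-best assignment: Leclerc→Section 2pm, Huang→Section 11am, Watson→Section 10am, Jensen→Section 3pm, Lindqvist→Section 4pm = 398 points.
Jensen's own top section is Section 3pm (89 points), but forcing Jensen→Section 3pm and reassigning the rest optimally gives only 398 points — worse by 20.

Jensen receives Section 11am.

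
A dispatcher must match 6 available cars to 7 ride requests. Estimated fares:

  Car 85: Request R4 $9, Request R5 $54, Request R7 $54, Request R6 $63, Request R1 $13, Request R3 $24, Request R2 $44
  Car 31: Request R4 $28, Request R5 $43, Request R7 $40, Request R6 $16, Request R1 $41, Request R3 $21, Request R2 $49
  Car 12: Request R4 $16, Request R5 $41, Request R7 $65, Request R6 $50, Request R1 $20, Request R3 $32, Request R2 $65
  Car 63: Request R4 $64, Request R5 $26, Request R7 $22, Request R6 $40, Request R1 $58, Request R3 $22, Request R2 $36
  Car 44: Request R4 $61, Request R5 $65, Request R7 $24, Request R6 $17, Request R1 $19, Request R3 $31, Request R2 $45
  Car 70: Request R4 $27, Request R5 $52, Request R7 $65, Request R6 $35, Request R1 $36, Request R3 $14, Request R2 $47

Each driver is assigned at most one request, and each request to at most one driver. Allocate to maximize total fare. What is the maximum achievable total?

Maximum total: $363

Optimal: Car 85→Request R6 ($63), Car 31→Request R1 ($41), Car 12→Request R2 ($65), Car 63→Request R4 ($64), Car 44→Request R5 ($65), Car 70→Request R7 ($65) — total 63+41+65+64+65+65 = $363.
Row-greedy (each driver in turn takes its best remaining request) gives $342, worse by 21.
Next-best assignment: Car 85→Request R6, Car 31→Request R5, Car 12→Request R2, Car 63→Request R1, Car 44→Request R4, Car 70→Request R7 = $355.
Swapping Car 63↔Car 12 (Car 63→Request R2 $36, Car 12→Request R4 $16) loses 77.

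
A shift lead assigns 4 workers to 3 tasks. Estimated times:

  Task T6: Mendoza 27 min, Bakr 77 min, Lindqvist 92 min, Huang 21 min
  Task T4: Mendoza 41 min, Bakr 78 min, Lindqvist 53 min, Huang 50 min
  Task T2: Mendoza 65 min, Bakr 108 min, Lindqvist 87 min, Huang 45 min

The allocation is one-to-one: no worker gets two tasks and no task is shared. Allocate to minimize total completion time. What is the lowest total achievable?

This is a one-to-one assignment (minimum-cost bipartite matching).
Optimal: Mendoza→Task T6 (27 min), Lindqvist→Task T4 (53 min), Huang→Task T2 (45 min) — total 27+53+45 = 125 min.
Min-entry greedy (repeatedly take the single cheapest remaining cell) gives 149 min, worse by 24.
Swapping Huang↔Mendoza (Huang→Task T6 21 min, Mendoza→Task T2 65 min) adds 14.

Min total: 125 min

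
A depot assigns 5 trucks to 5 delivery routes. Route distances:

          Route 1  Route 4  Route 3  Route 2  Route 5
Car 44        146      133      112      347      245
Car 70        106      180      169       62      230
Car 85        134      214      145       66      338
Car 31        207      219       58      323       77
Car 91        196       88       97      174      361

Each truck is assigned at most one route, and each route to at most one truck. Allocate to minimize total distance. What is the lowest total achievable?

Min total: 449 km

Optimal: Car 44→Route 3 (112 km), Car 70→Route 1 (106 km), Car 85→Route 2 (66 km), Car 31→Route 5 (77 km), Car 91→Route 4 (88 km) — total 112+106+66+77+88 = 449 km.
Min-entry greedy (repeatedly take the single cheapest remaining cell) gives 587 km, worse by 138.
Next-best assignment: Car 44→Route 3, Car 70→Route 2, Car 85→Route 1, Car 31→Route 5, Car 91→Route 4 = 473 km.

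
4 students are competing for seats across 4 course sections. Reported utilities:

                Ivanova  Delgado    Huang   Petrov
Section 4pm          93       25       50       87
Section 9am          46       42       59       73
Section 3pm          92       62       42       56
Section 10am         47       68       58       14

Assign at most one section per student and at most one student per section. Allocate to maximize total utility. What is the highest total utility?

Max total: 306 points

This is a one-to-one assignment (maximum-weight bipartite matching).
Optimal: Ivanova→Section 3pm (92 points), Delgado→Section 10am (68 points), Huang→Section 9am (59 points), Petrov→Section 4pm (87 points) — total 92+68+59+87 = 306 points.
Max-entry greedy (repeatedly take the single best remaining cell) gives 276 points, worse by 30.
Swapping Petrov↔Delgado (Petrov→Section 10am 14 points, Delgado→Section 4pm 25 points) loses 116.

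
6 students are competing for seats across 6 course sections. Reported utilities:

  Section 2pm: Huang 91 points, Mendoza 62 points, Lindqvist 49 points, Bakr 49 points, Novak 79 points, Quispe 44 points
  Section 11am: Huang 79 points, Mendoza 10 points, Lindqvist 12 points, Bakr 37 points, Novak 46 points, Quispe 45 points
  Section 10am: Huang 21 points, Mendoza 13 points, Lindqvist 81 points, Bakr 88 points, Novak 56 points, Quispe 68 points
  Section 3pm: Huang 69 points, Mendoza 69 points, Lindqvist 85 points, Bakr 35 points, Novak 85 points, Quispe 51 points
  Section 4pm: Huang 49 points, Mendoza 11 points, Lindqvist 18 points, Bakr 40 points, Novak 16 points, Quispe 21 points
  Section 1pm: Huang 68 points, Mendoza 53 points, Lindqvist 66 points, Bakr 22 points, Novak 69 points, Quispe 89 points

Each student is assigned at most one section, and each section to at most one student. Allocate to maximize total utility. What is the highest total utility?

Optimal: Huang→Section 11am (79 points), Mendoza→Section 3pm (69 points), Lindqvist→Section 10am (81 points), Bakr→Section 4pm (40 points), Novak→Section 2pm (79 points), Quispe→Section 1pm (89 points) — total 79+69+81+40+79+89 = 437 points.
Swapping Huang↔Lindqvist (Huang→Section 10am 21 points, Lindqvist→Section 11am 12 points) loses 127.
Checked against all permutations: 437 points is optimal.

Maximum total: 437 points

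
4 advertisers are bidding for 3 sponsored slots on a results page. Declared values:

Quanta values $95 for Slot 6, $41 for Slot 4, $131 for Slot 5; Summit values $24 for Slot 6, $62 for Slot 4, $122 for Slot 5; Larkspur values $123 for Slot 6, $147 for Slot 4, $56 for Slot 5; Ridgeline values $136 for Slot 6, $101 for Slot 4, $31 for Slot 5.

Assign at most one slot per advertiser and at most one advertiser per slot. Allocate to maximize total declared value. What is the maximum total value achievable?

Optimal: Ridgeline→Slot 6 ($136), Larkspur→Slot 4 ($147), Quanta→Slot 5 ($131) — total 136+147+131 = $414.
Next-best assignment: Ridgeline→Slot 6, Larkspur→Slot 4, Summit→Slot 5 = $405.
Swapping Quanta↔Ridgeline (Quanta→Slot 6 $95, Ridgeline→Slot 5 $31) loses 141.
Every other assignment is strictly worse.

Max total: $414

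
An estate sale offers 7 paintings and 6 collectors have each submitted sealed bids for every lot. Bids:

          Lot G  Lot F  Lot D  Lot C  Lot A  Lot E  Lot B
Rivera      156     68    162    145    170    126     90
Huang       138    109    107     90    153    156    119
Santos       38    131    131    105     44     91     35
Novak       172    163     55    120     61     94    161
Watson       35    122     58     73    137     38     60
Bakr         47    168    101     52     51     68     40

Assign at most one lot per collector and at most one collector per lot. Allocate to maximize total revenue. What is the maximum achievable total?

Maximum total: $909

Treat this as an assignment problem: match each collector to one lot.
Optimal: Rivera→Lot G ($156), Huang→Lot E ($156), Santos→Lot D ($131), Novak→Lot B ($161), Watson→Lot A ($137), Bakr→Lot F ($168) — total 156+156+131+161+137+168 = $909.
Column-greedy (each lot in turn goes to its best remaining collector) gives $798, worse by 111.
Checked against all permutations: $909 is optimal.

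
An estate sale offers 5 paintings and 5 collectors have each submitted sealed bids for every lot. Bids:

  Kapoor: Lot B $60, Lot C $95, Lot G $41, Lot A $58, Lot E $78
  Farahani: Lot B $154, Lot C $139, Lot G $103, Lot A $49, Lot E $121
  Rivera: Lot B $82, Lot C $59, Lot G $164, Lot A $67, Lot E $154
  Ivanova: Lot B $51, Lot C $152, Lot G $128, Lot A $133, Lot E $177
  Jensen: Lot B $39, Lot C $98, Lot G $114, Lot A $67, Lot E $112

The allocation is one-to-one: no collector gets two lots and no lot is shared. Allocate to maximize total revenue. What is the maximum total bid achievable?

Max total: $658

This is a one-to-one assignment (maximum-weight bipartite matching).
Optimal: Kapoor→Lot C ($95), Farahani→Lot B ($154), Rivera→Lot G ($164), Ivanova→Lot A ($133), Jensen→Lot E ($112) — total 95+154+164+133+112 = $658.
Column-greedy (each lot in turn goes to its best remaining collector) gives $615, worse by 43.
Next-best assignment: Kapoor→Lot C, Farahani→Lot B, Rivera→Lot G, Ivanova→Lot E, Jensen→Lot A = $657.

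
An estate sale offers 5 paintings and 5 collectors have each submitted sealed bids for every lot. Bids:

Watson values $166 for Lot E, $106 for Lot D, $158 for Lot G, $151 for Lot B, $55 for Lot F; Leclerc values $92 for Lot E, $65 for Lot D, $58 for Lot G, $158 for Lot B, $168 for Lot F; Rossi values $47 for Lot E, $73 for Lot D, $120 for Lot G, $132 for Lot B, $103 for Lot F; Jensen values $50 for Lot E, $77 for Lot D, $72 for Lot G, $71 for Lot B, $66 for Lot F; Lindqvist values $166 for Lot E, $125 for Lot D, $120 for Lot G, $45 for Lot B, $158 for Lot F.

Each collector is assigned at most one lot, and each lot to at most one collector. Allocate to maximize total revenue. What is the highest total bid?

Optimal: Watson→Lot G ($158), Leclerc→Lot F ($168), Rossi→Lot B ($132), Jensen→Lot D ($77), Lindqvist→Lot E ($166) — total 158+168+132+77+166 = $701.
Max-entry greedy (repeatedly take the single best remaining cell) gives $663, worse by 38.
Next-best assignment: Watson→Lot B, Leclerc→Lot F, Rossi→Lot G, Jensen→Lot D, Lindqvist→Lot E = $682.
Swapping Rossi↔Jensen (Rossi→Lot D $73, Jensen→Lot B $71) loses 65.
Checked against all permutations: $701 is optimal.

Max total: $701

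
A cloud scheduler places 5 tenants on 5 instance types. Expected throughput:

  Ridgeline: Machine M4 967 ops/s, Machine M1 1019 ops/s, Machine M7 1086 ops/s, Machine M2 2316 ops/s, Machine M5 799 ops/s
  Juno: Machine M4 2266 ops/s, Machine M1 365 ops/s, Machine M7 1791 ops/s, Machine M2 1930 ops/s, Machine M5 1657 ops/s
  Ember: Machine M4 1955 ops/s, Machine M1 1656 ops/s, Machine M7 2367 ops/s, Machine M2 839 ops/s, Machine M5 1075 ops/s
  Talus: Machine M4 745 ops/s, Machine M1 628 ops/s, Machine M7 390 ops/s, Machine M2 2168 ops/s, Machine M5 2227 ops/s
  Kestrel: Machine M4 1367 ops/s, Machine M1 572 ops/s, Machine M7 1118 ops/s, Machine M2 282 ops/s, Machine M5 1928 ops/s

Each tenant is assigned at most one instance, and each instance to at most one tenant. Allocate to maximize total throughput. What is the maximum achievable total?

Max total: 9748 ops/s

This is the linear assignment problem.
Optimal: Ridgeline→Machine M1 (1019 ops/s), Juno→Machine M4 (2266 ops/s), Ember→Machine M7 (2367 ops/s), Talus→Machine M2 (2168 ops/s), Kestrel→Machine M5 (1928 ops/s) — total 1019+2266+2367+2168+1928 = 9748 ops/s.
Swapping Juno↔Ember (Juno→Machine M7 1791 ops/s, Ember→Machine M4 1955 ops/s) loses 887.
Checked against all permutations: 9748 ops/s is optimal.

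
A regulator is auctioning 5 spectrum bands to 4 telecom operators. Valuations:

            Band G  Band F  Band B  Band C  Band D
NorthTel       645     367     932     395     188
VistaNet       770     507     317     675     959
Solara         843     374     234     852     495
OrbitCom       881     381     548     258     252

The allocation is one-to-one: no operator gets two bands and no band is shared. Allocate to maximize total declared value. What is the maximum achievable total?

This is the linear assignment problem.
Optimal: NorthTel→Band B ($932M), VistaNet→Band D ($959M), Solara→Band C ($852M), OrbitCom→Band G ($881M) — total 932+959+852+881 = $3624M.

Maximum total: $3624M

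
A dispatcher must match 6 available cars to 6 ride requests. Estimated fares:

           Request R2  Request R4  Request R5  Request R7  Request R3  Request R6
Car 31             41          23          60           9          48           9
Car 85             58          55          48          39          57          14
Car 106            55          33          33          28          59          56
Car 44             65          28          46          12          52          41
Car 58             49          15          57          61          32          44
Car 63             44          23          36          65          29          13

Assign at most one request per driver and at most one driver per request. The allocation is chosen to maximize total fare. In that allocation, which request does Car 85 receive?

Optimal: Car 31→Request R5 ($60), Car 85→Request R4 ($55), Car 106→Request R3 ($59), Car 44→Request R2 ($65), Car 58→Request R6 ($44), Car 63→Request R7 ($65) — total 60+55+59+65+44+65 = $348.
Row-greedy (each driver in turn takes its best remaining request) gives $302, worse by 46.
Car 85's own top request is Request R2 ($58), but forcing Car 85→Request R2 and reassigning the rest optimally gives only $314 — worse by 34.

Car 85 receives Request R4.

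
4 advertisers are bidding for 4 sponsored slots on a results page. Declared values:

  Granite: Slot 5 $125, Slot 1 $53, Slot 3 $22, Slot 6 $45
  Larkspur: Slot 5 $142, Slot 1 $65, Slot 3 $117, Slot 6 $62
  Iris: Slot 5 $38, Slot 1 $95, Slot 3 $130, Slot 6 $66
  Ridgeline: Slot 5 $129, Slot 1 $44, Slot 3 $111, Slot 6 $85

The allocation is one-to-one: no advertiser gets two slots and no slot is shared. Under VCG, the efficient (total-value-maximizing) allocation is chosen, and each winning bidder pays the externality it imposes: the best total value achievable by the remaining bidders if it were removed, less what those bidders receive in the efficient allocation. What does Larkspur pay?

Larkspur pays $35.

Efficient allocation: Granite→Slot 5 ($125), Larkspur→Slot 3 ($117), Iris→Slot 1 ($95), Ridgeline→Slot 6 ($85); total welfare W = $422.
Larkspur receives Slot 3 at value $117, so the others get W − 117 = $305.
Without Larkspur: best allocation of the remaining 3 bidders over all 4 slots is Granite→Slot 5 ($125), Iris→Slot 3 ($130), Ridgeline→Slot 6 ($85), total $340.
VCG payment = (others' best without Larkspur) − (others' welfare with Larkspur) = 340 − 305 = $35.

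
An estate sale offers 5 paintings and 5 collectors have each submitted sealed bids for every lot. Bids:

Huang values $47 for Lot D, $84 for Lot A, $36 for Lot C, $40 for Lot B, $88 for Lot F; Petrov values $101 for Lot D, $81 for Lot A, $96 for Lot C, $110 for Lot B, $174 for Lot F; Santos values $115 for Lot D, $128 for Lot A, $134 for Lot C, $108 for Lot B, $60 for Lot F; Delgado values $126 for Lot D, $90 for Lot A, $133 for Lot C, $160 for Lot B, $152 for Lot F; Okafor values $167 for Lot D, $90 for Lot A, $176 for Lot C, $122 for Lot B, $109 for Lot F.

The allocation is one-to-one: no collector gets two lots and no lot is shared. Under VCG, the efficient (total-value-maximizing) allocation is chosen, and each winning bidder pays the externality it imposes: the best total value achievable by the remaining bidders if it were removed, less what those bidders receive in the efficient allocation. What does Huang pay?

Huang pays $3.

Efficient allocation: Huang→Lot A ($84), Petrov→Lot F ($174), Santos→Lot C ($134), Delgado→Lot B ($160), Okafor→Lot D ($167); total welfare W = $719.
Huang receives Lot A at value $84, so the others get W − 84 = $635.
Without Huang: best allocation of the remaining 4 bidders over all 5 lots is Petrov→Lot F ($174), Santos→Lot A ($128), Delgado→Lot B ($160), Okafor→Lot C ($176), total $638.
VCG payment = (others' best without Huang) − (others' welfare with Huang) = 638 − 635 = $3.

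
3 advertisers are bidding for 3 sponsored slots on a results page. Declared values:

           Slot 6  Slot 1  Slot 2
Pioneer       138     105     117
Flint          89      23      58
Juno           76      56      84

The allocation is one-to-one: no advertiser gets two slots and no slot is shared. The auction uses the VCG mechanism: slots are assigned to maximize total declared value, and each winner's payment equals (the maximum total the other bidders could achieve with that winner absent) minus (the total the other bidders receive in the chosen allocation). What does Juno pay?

Efficient allocation: Pioneer→Slot 1 ($105), Flint→Slot 6 ($89), Juno→Slot 2 ($84); total welfare W = $278.
Juno receives Slot 2 at value $84, so the others get W − 84 = $194.
Without Juno: best allocation of the remaining 2 bidders over all 3 slots is Pioneer→Slot 2 ($117), Flint→Slot 6 ($89), total $206.
VCG payment = (others' best without Juno) − (others' welfare with Juno) = 206 − 194 = $12.

Juno pays $12.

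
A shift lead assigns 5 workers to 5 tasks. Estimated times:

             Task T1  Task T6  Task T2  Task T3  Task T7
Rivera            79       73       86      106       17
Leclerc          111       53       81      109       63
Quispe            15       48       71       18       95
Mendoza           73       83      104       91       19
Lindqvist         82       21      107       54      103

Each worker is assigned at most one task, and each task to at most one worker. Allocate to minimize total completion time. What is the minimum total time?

Min total: 210 min

Treat this as an assignment problem: match each worker to one task.
Optimal: Rivera→Task T7 (17 min), Leclerc→Task T2 (81 min), Quispe→Task T3 (18 min), Mendoza→Task T1 (73 min), Lindqvist→Task T6 (21 min) — total 17+81+18+73+21 = 210 min.
Min-entry greedy (repeatedly take the single cheapest remaining cell) gives 225 min, worse by 15.
Next-best assignment: Rivera→Task T1, Leclerc→Task T2, Quispe→Task T3, Mendoza→Task T7, Lindqvist→Task T6 = 218 min.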